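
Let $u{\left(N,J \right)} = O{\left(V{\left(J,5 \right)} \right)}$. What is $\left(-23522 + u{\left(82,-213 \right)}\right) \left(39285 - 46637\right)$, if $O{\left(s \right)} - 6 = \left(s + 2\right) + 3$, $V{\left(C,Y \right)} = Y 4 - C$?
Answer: $171139856$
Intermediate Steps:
$V{\left(C,Y \right)} = - C + 4 Y$ ($V{\left(C,Y \right)} = 4 Y - C = - C + 4 Y$)
$O{\left(s \right)} = 11 + s$ ($O{\left(s \right)} = 6 + \left(\left(s + 2\right) + 3\right) = 6 + \left(\left(2 + s\right) + 3\right) = 6 + \left(5 + s\right) = 11 + s$)
$u{\left(N,J \right)} = 31 - J$ ($u{\left(N,J \right)} = 11 - \left(-20 + J\right) = 31 - J$)
$\left(-23522 + u{\left(82,-213 \right)}\right) \left(39285 - 46637\right) = \left(-23522 + \left(31 - -213\right)\right) \left(39285 - 46637\right) = \left(-23522 + \left(31 + 213\right)\right) \left(-7352\right) = \left(-23522 + 244\right) \left(-7352\right) = \left(-23278\right) \left(-7352\right) = 171139856$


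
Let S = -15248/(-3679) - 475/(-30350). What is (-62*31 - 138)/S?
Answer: -9200590360/18580973 ≈ -495.16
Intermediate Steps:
S = 18580973/4466306 (S = -15248*(-1/3679) - 475*(-1/30350) = 15248/3679 + 19/1214 = 18580973/4466306 ≈ 4.1603)
(-62*31 - 138)/S = (-62*31 - 138)/(18580973/4466306) = (-1922 - 138)*(4466306/18580973) = -2060*4466306/18580973 = -9200590360/18580973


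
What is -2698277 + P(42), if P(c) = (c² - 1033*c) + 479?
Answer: -2739420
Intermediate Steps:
P(c) = 479 + c² - 1033*c
-2698277 + P(42) = -2698277 + (479 + 42² - 1033*42) = -2698277 + (479 + 1764 - 43386) = -2698277 - 41143 = -2739420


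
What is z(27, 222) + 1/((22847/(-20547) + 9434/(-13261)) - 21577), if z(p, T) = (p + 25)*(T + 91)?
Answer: 1075251678141313/66063632416 ≈ 16276.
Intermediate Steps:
z(p, T) = (25 + p)*(91 + T)
z(27, 222) + 1/((22847/(-20547) + 9434/(-13261)) - 21577) = (2275 + 25*222 + 91*27 + 222*27) + 1/((22847/(-20547) + 9434/(-13261)) - 21577) = (2275 + 5550 + 2457 + 5994) + 1/((22847*(-1/20547) + 9434*(-1/13261)) - 21577) = 16276 + 1/((-22847/20547 - 106/149) - 21577) = 16276 + 1/(-5582185/3061503 - 21577) = 16276 + 1/(-66063632416/3061503) = 16276 - 3061503/66063632416 = 1075251678141313/66063632416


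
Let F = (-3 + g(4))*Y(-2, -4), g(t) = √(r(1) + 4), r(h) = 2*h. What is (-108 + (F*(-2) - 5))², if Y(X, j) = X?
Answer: 15721 - 1000*√6 ≈ 13272.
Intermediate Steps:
g(t) = √6 (g(t) = √(2*1 + 4) = √(2 + 4) = √6)
F = 6 - 2*√6 (F = (-3 + √6)*(-2) = 6 - 2*√6 ≈ 1.1010)
(-108 + (F*(-2) - 5))² = (-108 + ((6 - 2*√6)*(-2) - 5))² = (-108 + ((-12 + 4*√6) - 5))² = (-108 + (-17 + 4*√6))² = (-125 + 4*√6)²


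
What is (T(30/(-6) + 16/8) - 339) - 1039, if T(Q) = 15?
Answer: -1363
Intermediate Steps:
(T(30/(-6) + 16/8) - 339) - 1039 = (15 - 339) - 1039 = -324 - 1039 = -1363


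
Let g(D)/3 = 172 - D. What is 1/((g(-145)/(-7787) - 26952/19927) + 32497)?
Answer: 155171549/5042381002052 ≈ 3.0773e-5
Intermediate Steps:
g(D) = 516 - 3*D (g(D) = 3*(172 - D) = 516 - 3*D)
1/((g(-145)/(-7787) - 26952/19927) + 32497) = 1/(((516 - 3*(-145))/(-7787) - 26952/19927) + 32497) = 1/(((516 + 435)*(-1/7787) - 26952*1/19927) + 32497) = 1/((951*(-1/7787) - 26952/19927) + 32497) = 1/((-951/7787 - 26952/19927) + 32497) = 1/(-228825801/155171549 + 32497) = 1/(5042381002052/155171549) = 155171549/5042381002052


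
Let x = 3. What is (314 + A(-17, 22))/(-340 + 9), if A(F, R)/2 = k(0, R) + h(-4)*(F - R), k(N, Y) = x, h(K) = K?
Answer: -632/331 ≈ -1.9094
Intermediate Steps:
k(N, Y) = 3
A(F, R) = 6 - 8*F + 8*R (A(F, R) = 2*(3 - 4*(F - R)) = 2*(3 + (-4*F + 4*R)) = 2*(3 - 4*F + 4*R) = 6 - 8*F + 8*R)
(314 + A(-17, 22))/(-340 + 9) = (314 + (6 - 8*(-17) + 8*22))/(-340 + 9) = (314 + (6 + 136 + 176))/(-331) = -(314 + 318)/331 = -1/331*632 = -632/331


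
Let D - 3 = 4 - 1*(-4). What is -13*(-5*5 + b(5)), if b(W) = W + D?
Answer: 117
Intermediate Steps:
D = 11 (D = 3 + (4 - 1*(-4)) = 3 + (4 + 4) = 3 + 8 = 11)
b(W) = 11 + W (b(W) = W + 11 = 11 + W)
-13*(-5*5 + b(5)) = -13*(-5*5 + (11 + 5)) = -13*(-25 + 16) = -13*(-9) = 117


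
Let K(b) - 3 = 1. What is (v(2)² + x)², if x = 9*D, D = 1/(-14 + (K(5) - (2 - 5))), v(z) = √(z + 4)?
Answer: 1089/49 ≈ 22.224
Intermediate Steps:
K(b) = 4 (K(b) = 3 + 1 = 4)
v(z) = √(4 + z)
D = -⅐ (D = 1/(-14 + (4 - (2 - 5))) = 1/(-14 + (4 - 1*(-3))) = 1/(-14 + (4 + 3)) = 1/(-14 + 7) = 1/(-7) = -⅐ ≈ -0.14286)
x = -9/7 (x = 9*(-⅐) = -9/7 ≈ -1.2857)
(v(2)² + x)² = ((√(4 + 2))² - 9/7)² = ((√6)² - 9/7)² = (6 - 9/7)² = (33/7)² = 1089/49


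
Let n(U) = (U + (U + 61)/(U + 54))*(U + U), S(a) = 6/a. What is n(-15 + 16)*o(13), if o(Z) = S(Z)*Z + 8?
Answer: 3276/55 ≈ 59.564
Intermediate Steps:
o(Z) = 14 (o(Z) = (6/Z)*Z + 8 = 6 + 8 = 14)
n(U) = 2*U*(U + (61 + U)/(54 + U)) (n(U) = (U + (61 + U)/(54 + U))*(2*U) = 2*U*(U + (61 + U)/(54 + U)))
n(-15 + 16)*o(13) = (2*(-15 + 16)*(61 + (-15 + 16)² + 55*(-15 + 16))/(54 + (-15 + 16)))*14 = (2*1*(61 + 1² + 55*1)/(54 + 1))*14 = (2*1*(61 + 1 + 55)/55)*14 = (2*1*(1/55)*117)*14 = (234/55)*14 = 3276/55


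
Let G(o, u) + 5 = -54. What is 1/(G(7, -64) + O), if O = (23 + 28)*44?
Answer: 1/2185 ≈ 0.00045767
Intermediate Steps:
O = 2244 (O = 51*44 = 2244)
G(o, u) = -59 (G(o, u) = -5 - 54 = -59)
1/(G(7, -64) + O) = 1/(-59 + 2244) = 1/2185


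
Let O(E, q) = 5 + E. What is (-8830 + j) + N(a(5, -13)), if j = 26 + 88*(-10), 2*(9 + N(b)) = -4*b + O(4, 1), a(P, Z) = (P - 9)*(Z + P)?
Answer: -19505/2 ≈ -9752.5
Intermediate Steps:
a(P, Z) = (-9 + P)*(P + Z)
N(b) = -9/2 - 2*b (N(b) = -9 + (-4*b + (5 + 4))/2 = -9 + (-4*b + 9)/2 = -9 + (9 - 4*b)/2 = -9 + (9/2 - 2*b) = -9/2 - 2*b)
j = -854 (j = 26 - 880 = -854)
(-8830 + j) + N(a(5, -13)) = (-8830 - 854) + (-9/2 - 2*(5² - 9*5 - 9*(-13) + 5*(-13))) = -9684 + (-9/2 - 2*(25 - 45 + 117 - 65)) = -9684 + (-9/2 - 2*32) = -9684 + (-9/2 - 64) = -9684 - 137/2 = -19505/2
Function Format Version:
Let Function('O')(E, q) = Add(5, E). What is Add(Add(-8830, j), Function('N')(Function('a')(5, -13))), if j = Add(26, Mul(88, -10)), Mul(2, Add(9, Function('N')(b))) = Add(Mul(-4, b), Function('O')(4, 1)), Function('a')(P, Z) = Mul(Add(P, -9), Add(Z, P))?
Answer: Rational(-19505, 2) ≈ -9752.5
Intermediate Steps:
Function('a')(P, Z) = Mul(Add(-9, P), Add(P, Z))
Function('N')(b) = Add(Rational(-9, 2), Mul(-2, b)) (Function('N')(b) = Add(-9, Mul(Rational(1, 2), Add(Mul(-4, b), Add(5, 4)))) = Add(-9, Mul(Rational(1, 2), Add(Mul(-4, b), 9))) = Add(-9, Mul(Rational(1, 2), Add(9, Mul(-4, b)))) = Add(-9, Add(Rational(9, 2), Mul(-2, b))) = Add(Rational(-9, 2), Mul(-2, b)))
j = -854 (j = Add(26, -880) = -854)
Add(Add(-8830, j), Function('N')(Function('a')(5, -13))) = Add(Add(-8830, -854), Add(Rational(-9, 2), Mul(-2, Add(Pow(5, 2), Mul(-9, 5), Mul(-9, -13), Mul(5, -13))))) = Add(-9684, Add(Rational(-9, 2), Mul(-2, Add(25, -45, 117, -65)))) = Add(-9684, Add(Rational(-9, 2), Mul(-2, 32))) = Add(-9684, Add(Rational(-9, 2), -64)) = Add(-9684, Rational(-137, 2)) = Rational(-19505, 2)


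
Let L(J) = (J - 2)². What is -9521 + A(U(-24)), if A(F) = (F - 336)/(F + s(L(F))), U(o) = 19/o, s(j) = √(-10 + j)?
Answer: -15384695/1632 + 8083*I*√1271/1632 ≈ -9426.9 + 176.57*I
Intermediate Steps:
L(J) = (-2 + J)²
A(F) = (-336 + F)/(F + √(-10 + (-2 + F)²)) (A(F) = (F - 336)/(F + √(-10 + (-2 + F)²)) = (-336 + F)/(F + √(-10 + (-2 + F)²)))
-9521 + A(U(-24)) = -9521 + (-336 + 19/(-24))/(19/(-24) + √(-10 + (-2 + 19/(-24))²)) = -9521 + (-336 + 19*(-1/24))/(19*(-1/24) + √(-10 + (-2 + 19*(-1/24))²)) = -9521 + (-336 - 19/24)/(-19/24 + √(-10 + (-2 - 19/24)²)) = -9521 - 8083/24/(-19/24 + √(-10 + (-67/24)²)) = -9521 - 8083/24/(-19/24 + √(-10 + 4489/576)) = -9521 - 8083/24/(-19/24 + √(-1271/576)) = -9521 - 8083/24/(-19/24 + I*√1271/24) = -9521 - 8083/(24*(-19/24 + I*√1271/24))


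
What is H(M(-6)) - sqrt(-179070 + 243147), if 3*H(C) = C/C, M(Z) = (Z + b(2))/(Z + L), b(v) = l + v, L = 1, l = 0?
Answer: 1/3 - sqrt(64077) ≈ -252.80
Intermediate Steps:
b(v) = v (b(v) = 0 + v = v)
M(Z) = (2 + Z)/(1 + Z) (M(Z) = (Z + 2)/(Z + 1) = (2 + Z)/(1 + Z))
H(C) = 1/3 (H(C) = (C/C)/3 = (1/3)*1 = 1/3)
H(M(-6)) - sqrt(-179070 + 243147) = 1/3 - sqrt(-179070 + 243147) = 1/3 - sqrt(64077)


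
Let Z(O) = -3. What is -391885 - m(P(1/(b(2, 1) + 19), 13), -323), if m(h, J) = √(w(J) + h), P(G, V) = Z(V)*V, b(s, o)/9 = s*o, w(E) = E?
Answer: -391885 - I*√362 ≈ -3.9189e+5 - 19.026*I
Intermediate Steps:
b(s, o) = 9*o*s (b(s, o) = 9*(s*o) = 9*(o*s) = 9*o*s)
P(G, V) = -3*V
m(h, J) = √(J + h)
-391885 - m(P(1/(b(2, 1) + 19), 13), -323) = -391885 - √(-323 - 3*13) = -391885 - √(-323 - 39) = -391885 - √(-362) = -391885 - I*√362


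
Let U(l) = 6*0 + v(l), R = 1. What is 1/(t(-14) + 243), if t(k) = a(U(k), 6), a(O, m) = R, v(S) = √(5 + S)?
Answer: 1/244 ≈ 0.0040984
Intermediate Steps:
U(l) = √(5 + l) (U(l) = 6*0 + √(5 + l) = 0 + √(5 + l) = √(5 + l))
a(O, m) = 1
t(k) = 1
1/(t(-14) + 243) = 1/(1 + 243) = 1/244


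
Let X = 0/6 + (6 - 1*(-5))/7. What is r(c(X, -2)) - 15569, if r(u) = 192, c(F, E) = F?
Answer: -15377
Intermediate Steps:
X = 11/7 (X = 0*(⅙) + (6 + 5)*(⅐) = 0 + 11*(⅐) = 0 + 11/7 = 11/7 ≈ 1.5714)
r(c(X, -2)) - 15569 = 192 - 15569 = -15377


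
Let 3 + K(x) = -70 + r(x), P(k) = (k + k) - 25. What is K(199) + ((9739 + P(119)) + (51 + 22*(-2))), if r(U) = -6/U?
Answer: 1967308/199 ≈ 9886.0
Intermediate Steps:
P(k) = -25 + 2*k (P(k) = 2*k - 25 = -25 + 2*k)
K(x) = -73 - 6/x (K(x) = -3 + (-70 - 6/x) = -73 - 6/x)
K(199) + ((9739 + P(119)) + (51 + 22*(-2))) = (-73 - 6/199) + ((9739 + (-25 + 2*119)) + (51 + 22*(-2))) = (-73 - 6*1/199) + ((9739 + (-25 + 238)) + (51 - 44)) = (-73 - 6/199) + ((9739 + 213) + 7) = -14533/199 + (9952 + 7) = -14533/199 + 9959 = 1967308/199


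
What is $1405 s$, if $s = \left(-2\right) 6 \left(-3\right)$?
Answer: $50580$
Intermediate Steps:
$s = 36$ ($s = \left(-12\right) \left(-3\right) = 36$)
$1405 s = 1405 \cdot 36 = 50580$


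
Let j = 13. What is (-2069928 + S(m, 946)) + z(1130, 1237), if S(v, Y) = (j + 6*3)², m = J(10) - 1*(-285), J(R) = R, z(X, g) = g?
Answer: -2067730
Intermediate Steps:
m = 295 (m = 10 - 1*(-285) = 10 + 285 = 295)
S(v, Y) = 961 (S(v, Y) = (13 + 6*3)² = (13 + 18)² = 31² = 961)
(-2069928 + S(m, 946)) + z(1130, 1237) = (-2069928 + 961) + 1237 = -2068967 + 1237 = -2067730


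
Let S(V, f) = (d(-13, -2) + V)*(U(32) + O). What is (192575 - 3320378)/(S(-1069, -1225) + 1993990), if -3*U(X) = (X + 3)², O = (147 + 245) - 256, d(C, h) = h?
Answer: -3127803/2285659 ≈ -1.3684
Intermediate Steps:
O = 136 (O = 392 - 256 = 136)
U(X) = -(3 + X)²/3 (U(X) = -(X + 3)²/3 = -(3 + X)²/3)
S(V, f) = 1634/3 - 817*V/3 (S(V, f) = (-2 + V)*(-(3 + 32)²/3 + 136) = (-2 + V)*(-⅓*35² + 136) = (-2 + V)*(-⅓*1225 + 136) = (-2 + V)*(-1225/3 + 136) = (-2 + V)*(-817/3) = 1634/3 - 817*V/3)
(192575 - 3320378)/(S(-1069, -1225) + 1993990) = (192575 - 3320378)/((1634/3 - 817/3*(-1069)) + 1993990) = -3127803/((1634/3 + 873373/3) + 1993990) = -3127803/(291669 + 1993990) = -3127803/2285659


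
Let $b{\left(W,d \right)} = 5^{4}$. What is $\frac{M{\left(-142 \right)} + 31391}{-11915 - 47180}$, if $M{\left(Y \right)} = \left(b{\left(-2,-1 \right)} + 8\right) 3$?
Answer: $- \frac{6658}{11819} \approx -0.56333$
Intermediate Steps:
$b{\left(W,d \right)} = 625$
$M{\left(Y \right)} = 1899$ ($M{\left(Y \right)} = \left(625 + 8\right) 3 = 633 \cdot 3 = 1899$)
$\frac{M{\left(-142 \right)} + 31391}{-11915 - 47180} = \frac{1899 + 31391}{-11915 - 47180} = \frac{33290}{-59095} = 33290 \left(- \frac{1}{59095}\right) = - \frac{6658}{11819}$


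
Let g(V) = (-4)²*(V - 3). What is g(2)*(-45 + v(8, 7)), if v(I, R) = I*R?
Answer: -176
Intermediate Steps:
g(V) = -48 + 16*V (g(V) = 16*(-3 + V) = -48 + 16*V)
g(2)*(-45 + v(8, 7)) = (-48 + 16*2)*(-45 + 8*7) = (-48 + 32)*(-45 + 56) = -16*11 = -176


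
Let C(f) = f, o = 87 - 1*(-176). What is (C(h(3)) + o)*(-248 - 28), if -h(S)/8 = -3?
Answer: -79212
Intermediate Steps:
h(S) = 24 (h(S) = -8*(-3) = 24)
o = 263 (o = 87 + 176 = 263)
(C(h(3)) + o)*(-248 - 28) = (24 + 263)*(-248 - 28) = 287*(-276) = -79212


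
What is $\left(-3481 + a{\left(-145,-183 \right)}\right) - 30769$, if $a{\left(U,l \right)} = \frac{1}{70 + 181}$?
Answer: $- \frac{8596749}{251} \approx -34250.0$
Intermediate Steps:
$a{\left(U,l \right)} = \frac{1}{251}$
$\left(-3481 + a{\left(-145,-183 \right)}\right) - 30769 = \left(-3481 + \frac{1}{251}\right) - 30769 = - \frac{873730}{251} - 30769 = - \frac{8596749}{251}$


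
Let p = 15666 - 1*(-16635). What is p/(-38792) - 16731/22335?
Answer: -456823929/288806440 ≈ -1.5818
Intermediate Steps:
p = 32301 (p = 15666 + 16635 = 32301)
p/(-38792) - 16731/22335 = 32301/(-38792) - 16731/22335 = 32301*(-1/38792) - 16731*1/22335 = -32301/38792 - 5577/7445 = -456823929/288806440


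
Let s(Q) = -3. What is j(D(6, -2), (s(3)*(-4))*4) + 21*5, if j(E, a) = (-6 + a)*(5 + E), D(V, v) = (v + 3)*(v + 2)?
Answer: 315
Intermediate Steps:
D(V, v) = (2 + v)*(3 + v) (D(V, v) = (3 + v)*(2 + v) = (2 + v)*(3 + v))
j(D(6, -2), (s(3)*(-4))*4) + 21*5 = (-30 - 6*(6 + (-2)**2 + 5*(-2)) + 5*(-3*(-4)*4) + (6 + (-2)**2 + 5*(-2))*(-3*(-4)*4)) + 21*5 = (-30 - 6*(6 + 4 - 10) + 5*(12*4) + (6 + 4 - 10)*(12*4)) + 105 = (-30 - 6*0 + 5*48 + 0*48) + 105 = (-30 + 0 + 240 + 0) + 105 = 210 + 105 = 315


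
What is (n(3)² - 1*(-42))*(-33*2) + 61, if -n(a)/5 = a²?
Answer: -136361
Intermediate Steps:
n(a) = -5*a²
(n(3)² - 1*(-42))*(-33*2) + 61 = ((-5*3²)² - 1*(-42))*(-33*2) + 61 = ((-5*9)² + 42)*(-66) + 61 = ((-45)² + 42)*(-66) + 61 = (2025 + 42)*(-66) + 61 = 2067*(-66) + 61 = -136422 + 61 = -136361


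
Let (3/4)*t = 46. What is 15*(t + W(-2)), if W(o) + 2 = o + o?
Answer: 830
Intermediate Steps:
W(o) = -2 + 2*o (W(o) = -2 + (o + o) = -2 + 2*o)
t = 184/3 (t = (4/3)*46 = 184/3 ≈ 61.333)
15*(t + W(-2)) = 15*(184/3 + (-2 + 2*(-2))) = 15*(184/3 + (-2 - 4)) = 15*(184/3 - 6) = 15*(166/3) = 830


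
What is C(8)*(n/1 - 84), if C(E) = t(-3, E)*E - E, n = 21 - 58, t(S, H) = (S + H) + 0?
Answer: -3872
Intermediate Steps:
t(S, H) = H + S (t(S, H) = (H + S) + 0 = H + S)
n = -37
C(E) = -E + E*(-3 + E) (C(E) = (E - 3)*E - E = (-3 + E)*E - E = E*(-3 + E) - E = -E + E*(-3 + E))
C(8)*(n/1 - 84) = (8*(-4 + 8))*(-37/1 - 84) = (8*4)*(-37*1 - 84) = 32*(-37 - 84) = 32*(-121) = -3872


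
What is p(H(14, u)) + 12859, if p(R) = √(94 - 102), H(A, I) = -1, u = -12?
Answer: 12859 + 2*I*√2 ≈ 12859.0 + 2.8284*I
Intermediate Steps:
p(R) = 2*I*√2 (p(R) = √(-8) = 2*I*√2)
p(H(14, u)) + 12859 = 2*I*√2 + 12859 = 12859 + 2*I*√2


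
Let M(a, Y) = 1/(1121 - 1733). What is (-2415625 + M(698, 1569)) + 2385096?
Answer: -18683749/612 ≈ -30529.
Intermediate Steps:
M(a, Y) = -1/612 (M(a, Y) = 1/(-612) = -1/612)
(-2415625 + M(698, 1569)) + 2385096 = (-2415625 - 1/612) + 2385096 = -1478362501/612 + 2385096 = -18683749/612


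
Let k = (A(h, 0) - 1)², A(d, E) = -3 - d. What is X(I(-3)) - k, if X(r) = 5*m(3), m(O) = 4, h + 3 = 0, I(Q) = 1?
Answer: 19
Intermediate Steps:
h = -3 (h = -3 + 0 = -3)
X(r) = 20 (X(r) = 5*4 = 20)
k = 1 (k = ((-3 - 1*(-3)) - 1)² = ((-3 + 3) - 1)² = (0 - 1)² = (-1)² = 1)
X(I(-3)) - k = 20 - 1*1 = 20 - 1 = 19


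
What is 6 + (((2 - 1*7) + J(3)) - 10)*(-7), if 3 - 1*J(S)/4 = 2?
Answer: 83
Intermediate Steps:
J(S) = 4 (J(S) = 12 - 4*2 = 12 - 8 = 4)
6 + (((2 - 1*7) + J(3)) - 10)*(-7) = 6 + (((2 - 1*7) + 4) - 10)*(-7) = 6 + (((2 - 7) + 4) - 10)*(-7) = 6 + ((-5 + 4) - 10)*(-7) = 6 + (-1 - 10)*(-7) = 6 - 11*(-7) = 6 + 77 = 83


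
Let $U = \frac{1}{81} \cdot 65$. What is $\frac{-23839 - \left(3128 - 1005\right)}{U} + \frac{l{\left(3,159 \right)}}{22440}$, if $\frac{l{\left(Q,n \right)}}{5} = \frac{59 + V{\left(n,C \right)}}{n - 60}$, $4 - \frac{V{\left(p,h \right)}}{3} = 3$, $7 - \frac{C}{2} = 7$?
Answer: $- \frac{467176737817}{14440140} \approx -32353.0$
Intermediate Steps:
$C = 0$ ($C = 14 - 14 = 0$)
$V{\left(p,h \right)} = 3$ ($V{\left(p,h \right)} = 12 - 9 = 3$)
$l{\left(Q,n \right)} = \frac{310}{-60 + n}$ ($l{\left(Q,n \right)} = 5 \frac{59 + 3}{n - 60} = 5 \frac{62}{-60 + n} = \frac{310}{-60 + n}$)
$U = \frac{65}{81}$ ($U = \frac{1}{81} \cdot 65 = \frac{65}{81} \approx 0.80247$)
$\frac{-23839 - \left(3128 - 1005\right)}{U} + \frac{l{\left(3,159 \right)}}{22440} = \frac{-23839 - \left(3128 - 1005\right)}{\frac{65}{81}} + \frac{310 \frac{1}{-60 + 159}}{22440} = \left(-23839 - 2123\right) \frac{81}{65} + \frac{310}{99} \cdot \frac{1}{22440} = \left(-23839 - 2123\right) \frac{81}{65} + 310 \cdot \frac{1}{99} \cdot \frac{1}{22440} = \left(-25962\right) \frac{81}{65} + \frac{310}{99} \cdot \frac{1}{22440} = - \frac{2102922}{65} + \frac{31}{222156} = - \frac{467176737817}{14440140}$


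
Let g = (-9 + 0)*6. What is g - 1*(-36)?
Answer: -18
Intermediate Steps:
g = -54 (g = -9*6 = -54)
g - 1*(-36) = -54 - 1*(-36) = -54 + 36 = -18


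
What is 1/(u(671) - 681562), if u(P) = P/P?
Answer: -1/681561 ≈ -1.4672e-6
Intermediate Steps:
u(P) = 1
1/(u(671) - 681562) = 1/(1 - 681562) = 1/(-681561) = -1/681561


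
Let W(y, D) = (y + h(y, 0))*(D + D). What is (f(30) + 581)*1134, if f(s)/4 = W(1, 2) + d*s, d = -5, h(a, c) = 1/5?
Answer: 1134/5 ≈ 226.80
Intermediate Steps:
h(a, c) = ⅕ (h(a, c) = 1*(⅕) = ⅕)
W(y, D) = 2*D*(⅕ + y) (W(y, D) = (y + ⅕)*(D + D) = (⅕ + y)*(2*D) = 2*D*(⅕ + y))
f(s) = 96/5 - 20*s (f(s) = 4*((⅖)*2*(1 + 5*1) - 5*s) = 4*((⅖)*2*(1 + 5) - 5*s) = 4*((⅖)*2*6 - 5*s) = 4*(24/5 - 5*s) = 96/5 - 20*s)
(f(30) + 581)*1134 = ((96/5 - 20*30) + 581)*1134 = ((96/5 - 600) + 581)*1134 = (-2904/5 + 581)*1134 = (⅕)*1134 = 1134/5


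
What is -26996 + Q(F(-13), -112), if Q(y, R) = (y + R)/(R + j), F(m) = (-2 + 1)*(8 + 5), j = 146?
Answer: -917989/34 ≈ -27000.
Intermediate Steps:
F(m) = -13 (F(m) = -1*13 = -13)
Q(y, R) = (R + y)/(146 + R) (Q(y, R) = (y + R)/(R + 146) = (R + y)/(146 + R))
-26996 + Q(F(-13), -112) = -26996 + (-112 - 13)/(146 - 112) = -26996 - 125/34 = -917989/34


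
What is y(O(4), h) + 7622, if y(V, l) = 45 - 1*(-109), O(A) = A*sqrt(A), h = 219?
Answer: 7776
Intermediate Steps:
O(A) = A**(3/2)
y(V, l) = 154 (y(V, l) = 45 + 109 = 154)
y(O(4), h) + 7622 = 154 + 7622 = 7776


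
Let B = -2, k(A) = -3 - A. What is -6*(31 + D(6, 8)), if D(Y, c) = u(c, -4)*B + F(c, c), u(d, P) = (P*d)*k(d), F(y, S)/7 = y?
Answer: 3702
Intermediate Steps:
F(y, S) = 7*y
u(d, P) = P*d*(-3 - d) (u(d, P) = (P*d)*(-3 - d) = P*d*(-3 - d))
D(Y, c) = 7*c - 8*c*(3 + c) (D(Y, c) = -1*(-4)*c*(3 + c)*(-2) + 7*c = (4*c*(3 + c))*(-2) + 7*c = -8*c*(3 + c) + 7*c = 7*c - 8*c*(3 + c))
-6*(31 + D(6, 8)) = -6*(31 + 8*(-17 - 8*8)) = -6*(31 + 8*(-17 - 64)) = -6*(31 + 8*(-81)) = -6*(31 - 648) = -6*(-617) = 3702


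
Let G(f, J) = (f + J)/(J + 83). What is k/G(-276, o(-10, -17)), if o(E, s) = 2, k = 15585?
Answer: -1324725/274 ≈ -4834.8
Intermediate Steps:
G(f, J) = (J + f)/(83 + J)
k/G(-276, o(-10, -17)) = 15585/(((2 - 276)/(83 + 2))) = 15585/((-274/85)) = 15585/(((1/85)*(-274))) = 15585/(-274/85) = 15585*(-85/274) = -1324725/274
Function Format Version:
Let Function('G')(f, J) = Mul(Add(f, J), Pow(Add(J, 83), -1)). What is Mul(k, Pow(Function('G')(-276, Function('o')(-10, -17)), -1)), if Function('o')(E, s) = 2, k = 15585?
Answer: Rational(-1324725, 274) ≈ -4834.8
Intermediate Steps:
Function('G')(f, J) = Mul(Pow(Add(83, J), -1), Add(J, f)) (Function('G')(f, J) = Mul(Add(J, f), Pow(Add(83, J), -1)) = Mul(Pow(Add(83, J), -1), Add(J, f)))
Mul(k, Pow(Function('G')(-276, Function('o')(-10, -17)), -1)) = Mul(15585, Pow(Mul(Pow(Add(83, 2), -1), Add(2, -276)), -1)) = Mul(15585, Pow(Mul(Pow(85, -1), -274), -1)) = Mul(15585, Pow(Mul(Rational(1, 85), -274), -1)) = Mul(15585, Pow(Rational(-274, 85), -1)) = Mul(15585, Rational(-85, 274)) = Rational(-1324725, 274)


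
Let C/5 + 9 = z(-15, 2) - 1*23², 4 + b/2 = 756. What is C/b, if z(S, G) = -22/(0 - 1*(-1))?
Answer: -175/94 ≈ -1.8617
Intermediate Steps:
z(S, G) = -22 (z(S, G) = -22/(0 + 1) = -22/1 = -22*1 = -22)
b = 1504 (b = -8 + 2*756 = -8 + 1512 = 1504)
C = -2800 (C = -45 + 5*(-22 - 1*23²) = -45 + 5*(-22 - 1*529) = -45 + 5*(-22 - 529) = -45 + 5*(-551) = -45 - 2755 = -2800)
C/b = -2800/1504 = -2800*1/1504 = -175/94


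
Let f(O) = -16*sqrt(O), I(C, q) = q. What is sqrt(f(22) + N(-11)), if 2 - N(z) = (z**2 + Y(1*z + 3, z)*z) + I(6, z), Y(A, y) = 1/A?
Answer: sqrt(-1750 - 256*sqrt(22))/4 ≈ 13.58*I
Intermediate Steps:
N(z) = 2 - z - z**2 - z/(3 + z) (N(z) = 2 - ((z**2 + z/(1*z + 3)) + z) = 2 - ((z**2 + z/(z + 3)) + z) = 2 - ((z**2 + z/(3 + z)) + z) = 2 - (z + z**2 + z/(3 + z)) = 2 + (-z - z**2 - z/(3 + z)) = 2 - z - z**2 - z/(3 + z))
sqrt(f(22) + N(-11)) = sqrt(-16*sqrt(22) + (-1*(-11) + (3 - 11)*(2 - 1*(-11) - 1*(-11)**2))/(3 - 11)) = sqrt(-16*sqrt(22) + (11 - 8*(2 + 11 - 1*121))/(-8)) = sqrt(-16*sqrt(22) - (11 - 8*(2 + 11 - 121))/8) = sqrt(-16*sqrt(22) - (11 - 8*(-108))/8) = sqrt(-16*sqrt(22) - (11 + 864)/8) = sqrt(-16*sqrt(22) - 1/8*875) = sqrt(-16*sqrt(22) - 875/8) = sqrt(-875/8 - 16*sqrt(22))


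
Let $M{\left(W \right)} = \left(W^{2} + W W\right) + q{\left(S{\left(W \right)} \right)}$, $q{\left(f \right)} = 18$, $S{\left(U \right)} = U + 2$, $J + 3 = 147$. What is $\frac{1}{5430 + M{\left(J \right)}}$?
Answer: $\frac{1}{46920} \approx 2.1313 \cdot 10^{-5}$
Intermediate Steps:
$J = 144$ ($J = -3 + 147 = 144$)
$S{\left(U \right)} = 2 + U$
$M{\left(W \right)} = 18 + 2 W^{2}$ ($M{\left(W \right)} = \left(W^{2} + W W\right) + 18 = \left(W^{2} + W^{2}\right) + 18 = 2 W^{2} + 18 = 18 + 2 W^{2}$)
$\frac{1}{5430 + M{\left(J \right)}} = \frac{1}{5430 + \left(18 + 2 \cdot 144^{2}\right)} = \frac{1}{5430 + \left(18 + 2 \cdot 20736\right)} = \frac{1}{5430 + \left(18 + 41472\right)} = \frac{1}{5430 + 41490} = \frac{1}{46920}$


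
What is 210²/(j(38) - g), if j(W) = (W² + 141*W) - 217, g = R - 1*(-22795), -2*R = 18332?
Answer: -3675/587 ≈ -6.2607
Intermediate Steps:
R = -9166 (R = -½*18332 = -9166)
g = 13629 (g = -9166 - 1*(-22795) = -9166 + 22795 = 13629)
j(W) = -217 + W² + 141*W
210²/(j(38) - g) = 210²/((-217 + 38² + 141*38) - 1*13629) = 44100/((-217 + 1444 + 5358) - 13629) = 44100/(6585 - 13629) = 44100/(-7044) = 44100*(-1/7044) = -3675/587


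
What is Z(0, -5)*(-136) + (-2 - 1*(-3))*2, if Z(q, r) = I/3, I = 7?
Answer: -946/3 ≈ -315.33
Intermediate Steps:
Z(q, r) = 7/3
Z(0, -5)*(-136) + (-2 - 1*(-3))*2 = (7/3)*(-136) + (-2 - 1*(-3))*2 = -952/3 + (-2 + 3)*2 = -952/3 + 1*2 = -952/3 + 2 = -946/3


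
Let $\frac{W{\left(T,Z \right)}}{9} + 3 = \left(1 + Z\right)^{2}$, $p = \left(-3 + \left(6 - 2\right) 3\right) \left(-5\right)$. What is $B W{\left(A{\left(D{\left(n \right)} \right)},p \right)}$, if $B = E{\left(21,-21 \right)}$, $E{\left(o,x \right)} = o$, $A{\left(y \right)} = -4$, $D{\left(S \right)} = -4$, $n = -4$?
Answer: $365337$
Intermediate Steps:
$p = -45$ ($p = \left(-3 + 4 \cdot 3\right) \left(-5\right) = \left(-3 + 12\right) \left(-5\right) = 9 \left(-5\right) = -45$)
$B = 21$
$W{\left(T,Z \right)} = -27 + 9 \left(1 + Z\right)^{2}$
$B W{\left(A{\left(D{\left(n \right)} \right)},p \right)} = 21 \left(-27 + 9 \left(1 - 45\right)^{2}\right) = 21 \left(-27 + 9 \left(-44\right)^{2}\right) = 21 \left(-27 + 9 \cdot 1936\right) = 21 \left(-27 + 17424\right) = 21 \cdot 17397 = 365337$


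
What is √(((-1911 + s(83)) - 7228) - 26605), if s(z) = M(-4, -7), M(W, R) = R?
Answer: I*√35751 ≈ 189.08*I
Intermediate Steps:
s(z) = -7
√(((-1911 + s(83)) - 7228) - 26605) = √(((-1911 - 7) - 7228) - 26605) = √((-1918 - 7228) - 26605) = √(-9146 - 26605) = √(-35751) = I*√35751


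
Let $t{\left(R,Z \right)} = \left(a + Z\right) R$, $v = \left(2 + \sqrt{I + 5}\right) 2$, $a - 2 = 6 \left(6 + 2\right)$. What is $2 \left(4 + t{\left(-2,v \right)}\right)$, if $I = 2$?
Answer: $-208 - 8 \sqrt{7} \approx -229.17$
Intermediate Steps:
$a = 50$ ($a = 2 + 6 \left(6 + 2\right) = 2 + 6 \cdot 8 = 2 + 48 = 50$)
$v = 4 + 2 \sqrt{7}$ ($v = \left(2 + \sqrt{2 + 5}\right) 2 = \left(2 + \sqrt{7}\right) 2 = 4 + 2 \sqrt{7} \approx 9.2915$)
$t{\left(R,Z \right)} = R \left(50 + Z\right)$ ($t{\left(R,Z \right)} = \left(50 + Z\right) R = R \left(50 + Z\right)$)
$2 \left(4 + t{\left(-2,v \right)}\right) = 2 \left(4 - 2 \left(50 + \left(4 + 2 \sqrt{7}\right)\right)\right) = 2 \left(4 - 2 \left(54 + 2 \sqrt{7}\right)\right) = 2 \left(4 - \left(108 + 4 \sqrt{7}\right)\right) = 2 \left(-104 - 4 \sqrt{7}\right) = -208 - 8 \sqrt{7}$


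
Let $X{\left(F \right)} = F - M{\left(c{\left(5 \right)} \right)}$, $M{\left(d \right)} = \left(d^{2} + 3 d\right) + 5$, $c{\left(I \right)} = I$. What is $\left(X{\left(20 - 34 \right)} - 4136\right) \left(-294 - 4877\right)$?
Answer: $21692345$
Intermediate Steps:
$M{\left(d \right)} = 5 + d^{2} + 3 d$
$X{\left(F \right)} = -45 + F$ ($X{\left(F \right)} = F - \left(5 + 5^{2} + 3 \cdot 5\right) = F - \left(5 + 25 + 15\right) = F - 45 = -45 + F$)
$\left(X{\left(20 - 34 \right)} - 4136\right) \left(-294 - 4877\right) = \left(\left(-45 + \left(20 - 34\right)\right) - 4136\right) \left(-294 - 4877\right) = \left(\left(-45 - 14\right) - 4136\right) \left(-5171\right) = \left(-59 - 4136\right) \left(-5171\right) = \left(-4195\right) \left(-5171\right) = 21692345$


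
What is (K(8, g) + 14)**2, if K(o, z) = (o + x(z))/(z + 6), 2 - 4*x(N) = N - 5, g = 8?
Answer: 664225/3136 ≈ 211.81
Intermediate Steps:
x(N) = 7/4 - N/4 (x(N) = 1/2 - (N - 5)/4 = 1/2 - (-5 + N)/4 = 1/2 + (5/4 - N/4) = 7/4 - N/4)
K(o, z) = (7/4 + o - z/4)/(6 + z) (K(o, z) = (o + (7/4 - z/4))/(z + 6) = (7/4 + o - z/4)/(6 + z))
(K(8, g) + 14)**2 = ((7 - 1*8 + 4*8)/(4*(6 + 8)) + 14)**2 = ((1/4)*(7 - 8 + 32)/14 + 14)**2 = ((1/4)*(1/14)*31 + 14)**2 = (31/56 + 14)**2 = (815/56)**2 = 664225/3136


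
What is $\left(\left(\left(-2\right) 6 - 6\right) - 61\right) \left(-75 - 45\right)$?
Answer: $9480$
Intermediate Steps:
$\left(\left(\left(-2\right) 6 - 6\right) - 61\right) \left(-75 - 45\right) = \left(\left(-12 - 6\right) - 61\right) \left(-120\right) = \left(-18 - 61\right) \left(-120\right) = \left(-79\right) \left(-120\right) = 9480$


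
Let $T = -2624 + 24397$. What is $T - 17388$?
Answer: $4385$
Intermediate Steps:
$T = 21773$
$T - 17388 = 21773 - 17388 = 4385$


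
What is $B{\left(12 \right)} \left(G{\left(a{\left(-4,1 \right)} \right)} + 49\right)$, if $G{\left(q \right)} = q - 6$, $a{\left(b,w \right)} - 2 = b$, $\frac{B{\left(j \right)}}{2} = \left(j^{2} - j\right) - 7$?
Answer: $10250$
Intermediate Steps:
$B{\left(j \right)} = -14 - 2 j + 2 j^{2}$ ($B{\left(j \right)} = 2 \left(\left(j^{2} - j\right) - 7\right) = 2 \left(-7 + j^{2} - j\right) = -14 - 2 j + 2 j^{2}$)
$a{\left(b,w \right)} = 2 + b$
$G{\left(q \right)} = -6 + q$ ($G{\left(q \right)} = q - 6 = -6 + q$)
$B{\left(12 \right)} \left(G{\left(a{\left(-4,1 \right)} \right)} + 49\right) = \left(-14 - 24 + 2 \cdot 12^{2}\right) \left(\left(-6 + \left(2 - 4\right)\right) + 49\right) = \left(-14 - 24 + 2 \cdot 144\right) \left(\left(-6 - 2\right) + 49\right) = \left(-14 - 24 + 288\right) \left(-8 + 49\right) = 250 \cdot 41 = 10250$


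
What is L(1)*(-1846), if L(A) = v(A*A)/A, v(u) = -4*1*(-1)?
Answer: -7384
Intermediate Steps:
v(u) = 4 (v(u) = -4*(-1) = 4)
L(A) = 4/A
L(1)*(-1846) = (4/1)*(-1846) = (4*1)*(-1846) = 4*(-1846) = -7384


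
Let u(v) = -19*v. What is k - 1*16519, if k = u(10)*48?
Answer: -25639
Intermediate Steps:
k = -9120 (k = -19*10*48 = -190*48 = -9120)
k - 1*16519 = -9120 - 1*16519 = -9120 - 16519 = -25639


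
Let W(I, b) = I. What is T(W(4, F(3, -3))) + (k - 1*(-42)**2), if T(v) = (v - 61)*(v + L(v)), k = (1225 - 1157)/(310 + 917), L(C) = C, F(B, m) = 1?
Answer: -2723872/1227 ≈ -2219.9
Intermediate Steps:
k = 68/1227 ≈ 0.055420
T(v) = 2*v*(-61 + v) (T(v) = (v - 61)*(v + v) = (-61 + v)*(2*v) = 2*v*(-61 + v))
T(W(4, F(3, -3))) + (k - 1*(-42)**2) = 2*4*(-61 + 4) + (68/1227 - 1*(-42)**2) = 2*4*(-57) + (68/1227 - 1*1764) = -456 + (68/1227 - 1764) = -456 - 2164360/1227 = -2723872/1227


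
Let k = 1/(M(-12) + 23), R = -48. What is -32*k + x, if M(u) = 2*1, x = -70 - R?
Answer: -582/25 ≈ -23.280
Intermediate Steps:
x = -22 (x = -70 - 1*(-48) = -70 + 48 = -22)
M(u) = 2
k = 1/25 (k = 1/(2 + 23) = 1/25 ≈ 0.040000)
-32*k + x = -32*1/25 - 22 = -32/25 - 22 = -582/25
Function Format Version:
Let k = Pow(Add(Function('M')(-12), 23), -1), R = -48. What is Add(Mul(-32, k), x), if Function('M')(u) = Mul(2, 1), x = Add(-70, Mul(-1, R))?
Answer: Rational(-582, 25) ≈ -23.280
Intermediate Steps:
x = -22 (x = Add(-70, Mul(-1, -48)) = Add(-70, 48) = -22)
Function('M')(u) = 2
k = Rational(1, 25) (k = Pow(Add(2, 23), -1) = Pow(25, -1) = Rational(1, 25) ≈ 0.040000)
Add(Mul(-32, k), x) = Add(Mul(-32, Rational(1, 25)), -22) = Add(Rational(-32, 25), -22) = Rational(-582, 25)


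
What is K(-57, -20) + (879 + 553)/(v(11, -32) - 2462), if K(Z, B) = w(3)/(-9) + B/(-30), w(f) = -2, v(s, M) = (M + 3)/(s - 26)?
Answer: 101888/332109 ≈ 0.30679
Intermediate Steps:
v(s, M) = (3 + M)/(-26 + s)
K(Z, B) = 2/9 - B/30 (K(Z, B) = -2/(-9) + B/(-30) = -2*(-⅑) + B*(-1/30) = 2/9 - B/30)
K(-57, -20) + (879 + 553)/(v(11, -32) - 2462) = (2/9 - 1/30*(-20)) + (879 + 553)/((3 - 32)/(-26 + 11) - 2462) = (2/9 + ⅔) + 1432/(-29/(-15) - 2462) = 8/9 + 1432/(-1/15*(-29) - 2462) = 8/9 + 1432/(29/15 - 2462) = 8/9 + 1432/(-36901/15) = 8/9 + 1432*(-15/36901) = 8/9 - 21480/36901 = 101888/332109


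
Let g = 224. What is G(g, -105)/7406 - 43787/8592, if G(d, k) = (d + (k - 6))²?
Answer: -107287637/31816176 ≈ -3.3721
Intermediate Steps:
G(d, k) = (-6 + d + k)² (G(d, k) = (d + (-6 + k))² = (-6 + d + k)²)
G(g, -105)/7406 - 43787/8592 = (-6 + 224 - 105)²/7406 - 43787/8592 = 113²*(1/7406) - 43787*1/8592 = 12769*(1/7406) - 43787/8592 = 12769/7406 - 43787/8592 = -107287637/31816176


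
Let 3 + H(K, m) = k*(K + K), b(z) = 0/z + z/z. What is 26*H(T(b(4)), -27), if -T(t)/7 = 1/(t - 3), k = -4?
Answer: -806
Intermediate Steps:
b(z) = 1 (b(z) = 0 + 1 = 1)
T(t) = -7/(-3 + t) (T(t) = -7/(t - 3) = -7/(-3 + t))
H(K, m) = -3 - 8*K (H(K, m) = -3 - 4*(K + K) = -3 - 8*K)
26*H(T(b(4)), -27) = 26*(-3 - (-56)/(-3 + 1)) = 26*(-3 - (-56)/(-2)) = 26*(-3 - (-56)*(-1)/2) = 26*(-3 - 8*7/2) = 26*(-3 - 28) = 26*(-31) = -806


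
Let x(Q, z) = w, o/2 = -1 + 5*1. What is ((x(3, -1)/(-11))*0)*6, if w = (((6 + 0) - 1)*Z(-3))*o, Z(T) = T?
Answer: 0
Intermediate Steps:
o = 8 (o = 2*(-1 + 5*1) = 2*(-1 + 5) = 2*4 = 8)
w = -120 (w = (((6 + 0) - 1)*(-3))*8 = ((6 - 1)*(-3))*8 = (5*(-3))*8 = -15*8 = -120)
x(Q, z) = -120
((x(3, -1)/(-11))*0)*6 = (-120/(-11)*0)*6 = (-120*(-1/11)*0)*6 = ((120/11)*0)*6 = 0*6 = 0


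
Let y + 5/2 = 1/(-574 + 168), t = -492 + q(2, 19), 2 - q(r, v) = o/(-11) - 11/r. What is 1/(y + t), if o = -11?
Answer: -406/198129 ≈ -0.0020492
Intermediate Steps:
q(r, v) = 1 + 11/r (q(r, v) = 2 - (-11/(-11) - 11/r) = 2 - (-11*(-1/11) - 11/r) = 2 - (1 - 11/r) = 2 + (-1 + 11/r) = 1 + 11/r)
t = -971/2 (t = -492 + (11 + 2)/2 = -492 + (1/2)*13 = -492 + 13/2 = -971/2 ≈ -485.50)
y = -508/203 (y = -5/2 + 1/(-574 + 168) = -5/2 + 1/(-406) = -5/2 - 1/406 = -508/203 ≈ -2.5025)
1/(y + t) = 1/(-508/203 - 971/2) = 1/(-198129/406) = -406/198129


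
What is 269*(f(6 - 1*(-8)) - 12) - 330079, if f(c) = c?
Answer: -329541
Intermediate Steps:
269*(f(6 - 1*(-8)) - 12) - 330079 = 269*((6 - 1*(-8)) - 12) - 330079 = 269*((6 + 8) - 12) - 330079 = 269*(14 - 12) - 330079 = 269*2 - 330079 = 538 - 330079 = -329541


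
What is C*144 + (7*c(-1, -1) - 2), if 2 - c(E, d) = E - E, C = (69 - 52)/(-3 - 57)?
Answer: -144/5 ≈ -28.800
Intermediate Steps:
C = -17/60 (C = 17/(-60) = 17*(-1/60) = -17/60 ≈ -0.28333)
c(E, d) = 2 (c(E, d) = 2 - (E - E) = 2 - 1*0 = 2 + 0 = 2)
C*144 + (7*c(-1, -1) - 2) = -17/60*144 + (7*2 - 2) = -204/5 + (14 - 2) = -204/5 + 12 = -144/5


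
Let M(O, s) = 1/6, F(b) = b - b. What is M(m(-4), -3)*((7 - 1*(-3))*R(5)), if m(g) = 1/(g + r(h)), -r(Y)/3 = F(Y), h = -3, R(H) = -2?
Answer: -10/3 ≈ -3.3333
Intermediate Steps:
F(b) = 0
r(Y) = 0 (r(Y) = -3*0 = 0)
m(g) = 1/g (m(g) = 1/(g + 0) = 1/g)
M(O, s) = ⅙
M(m(-4), -3)*((7 - 1*(-3))*R(5)) = ((7 - 1*(-3))*(-2))/6 = ((7 + 3)*(-2))/6 = (10*(-2))/6 = (⅙)*(-20) = -10/3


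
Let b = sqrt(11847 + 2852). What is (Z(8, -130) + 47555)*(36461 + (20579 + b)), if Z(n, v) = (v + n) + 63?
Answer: 2709171840 + 47496*sqrt(14699) ≈ 2.7149e+9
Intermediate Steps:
b = sqrt(14699) ≈ 121.24
Z(n, v) = 63 + n + v (Z(n, v) = (n + v) + 63 = 63 + n + v)
(Z(8, -130) + 47555)*(36461 + (20579 + b)) = ((63 + 8 - 130) + 47555)*(36461 + (20579 + sqrt(14699))) = (-59 + 47555)*(57040 + sqrt(14699)) = 47496*(57040 + sqrt(14699)) = 2709171840 + 47496*sqrt(14699)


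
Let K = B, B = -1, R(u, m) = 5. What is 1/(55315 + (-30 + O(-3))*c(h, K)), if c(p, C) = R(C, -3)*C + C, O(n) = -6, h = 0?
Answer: 1/55531 ≈ 1.8008e-5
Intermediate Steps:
K = -1
c(p, C) = 6*C (c(p, C) = 5*C + C = 6*C)
1/(55315 + (-30 + O(-3))*c(h, K)) = 1/(55315 + (-30 - 6)*(6*(-1))) = 1/(55315 - 36*(-6)) = 1/(55315 + 216) = 1/55531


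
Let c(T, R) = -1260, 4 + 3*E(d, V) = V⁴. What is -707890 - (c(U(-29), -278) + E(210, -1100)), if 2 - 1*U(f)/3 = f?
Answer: -488034039962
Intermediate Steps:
E(d, V) = -4/3 + V⁴/3
U(f) = 6 - 3*f
-707890 - (c(U(-29), -278) + E(210, -1100)) = -707890 - (-1260 + (-4/3 + (⅓)*(-1100)⁴)) = -707890 - (-1260 + (-4/3 + (⅓)*1464100000000)) = -707890 - (-1260 + (-4/3 + 1464100000000/3)) = -707890 - (-1260 + 488033333332) = -707890 - 1*488033332072 = -707890 - 488033332072 = -488034039962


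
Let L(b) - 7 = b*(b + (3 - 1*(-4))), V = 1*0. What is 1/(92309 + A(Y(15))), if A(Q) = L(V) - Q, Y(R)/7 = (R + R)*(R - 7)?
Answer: 1/90636 ≈ 1.1033e-5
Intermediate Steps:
V = 0
L(b) = 7 + b*(7 + b) (L(b) = 7 + b*(b + (3 - 1*(-4))) = 7 + b*(b + (3 + 4)) = 7 + b*(b + 7) = 7 + b*(7 + b))
Y(R) = 14*R*(-7 + R) (Y(R) = 7*((R + R)*(R - 7)) = 7*((2*R)*(-7 + R)) = 7*(2*R*(-7 + R)) = 14*R*(-7 + R))
A(Q) = 7 - Q (A(Q) = (7 + 0**2 + 7*0) - Q = (7 + 0 + 0) - Q = 7 - Q)
1/(92309 + A(Y(15))) = 1/(92309 + (7 - 14*15*(-7 + 15))) = 1/(92309 + (7 - 14*15*8)) = 1/(92309 + (7 - 1*1680)) = 1/(92309 + (7 - 1680)) = 1/(92309 - 1673) = 1/90636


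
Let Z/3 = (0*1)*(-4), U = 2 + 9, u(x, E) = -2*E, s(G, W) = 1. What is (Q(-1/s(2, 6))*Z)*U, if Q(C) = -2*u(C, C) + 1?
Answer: 0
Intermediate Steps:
U = 11
Z = 0 (Z = 3*((0*1)*(-4)) = 3*(0*(-4)) = 3*0 = 0)
Q(C) = 1 + 4*C (Q(C) = -(-4)*C + 1 = 4*C + 1 = 1 + 4*C)
(Q(-1/s(2, 6))*Z)*U = ((1 + 4*(-1/1))*0)*11 = ((1 + 4*(-1*1))*0)*11 = ((1 + 4*(-1))*0)*11 = ((1 - 4)*0)*11 = -3*0*11 = 0*11 = 0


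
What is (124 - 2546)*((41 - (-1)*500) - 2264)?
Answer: 4173106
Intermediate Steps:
(124 - 2546)*((41 - (-1)*500) - 2264) = -2422*((41 - 1*(-500)) - 2264) = -2422*((41 + 500) - 2264) = -2422*(541 - 2264) = -2422*(-1723) = 4173106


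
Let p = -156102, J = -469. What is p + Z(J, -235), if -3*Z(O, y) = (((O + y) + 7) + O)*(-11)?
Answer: -481132/3 ≈ -1.6038e+5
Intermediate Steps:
Z(O, y) = 77/3 + 11*y/3 + 22*O/3 (Z(O, y) = -(((O + y) + 7) + O)*(-11)/3 = -((7 + O + y) + O)*(-11)/3 = -(7 + y + 2*O)*(-11)/3 = -(-77 - 22*O - 11*y)/3 = 77/3 + 11*y/3 + 22*O/3)
p + Z(J, -235) = -156102 + (77/3 + (11/3)*(-235) + (22/3)*(-469)) = -156102 + (77/3 - 2585/3 - 10318/3) = -156102 - 12826/3 = -481132/3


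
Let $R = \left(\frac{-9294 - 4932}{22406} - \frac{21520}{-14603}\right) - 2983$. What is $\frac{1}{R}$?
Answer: $- \frac{9623377}{28698461978} \approx -0.00033533$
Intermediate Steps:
$R = - \frac{28698461978}{9623377}$ ($R = \left(\left(-14226\right) \frac{1}{22406} - - \frac{21520}{14603}\right) - 2983 = \left(- \frac{7113}{11203} + \frac{21520}{14603}\right) - 2983 = \frac{8071613}{9623377} - 2983 = - \frac{28698461978}{9623377} \approx -2982.2$)
$\frac{1}{R} = \frac{1}{- \frac{28698461978}{9623377}} = - \frac{9623377}{28698461978}$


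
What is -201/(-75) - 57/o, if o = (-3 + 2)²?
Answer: -1358/25 ≈ -54.320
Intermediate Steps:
o = 1 (o = (-1)² = 1)
-201/(-75) - 57/o = -201/(-75) - 57/1 = -201*(-1/75) - 57*1 = 67/25 - 57 = -1358/25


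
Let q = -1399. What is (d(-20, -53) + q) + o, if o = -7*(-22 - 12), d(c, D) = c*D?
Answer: -101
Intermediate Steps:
d(c, D) = D*c
o = 238 (o = -7*(-34) = 238)
(d(-20, -53) + q) + o = (-53*(-20) - 1399) + 238 = (1060 - 1399) + 238 = -339 + 238 = -101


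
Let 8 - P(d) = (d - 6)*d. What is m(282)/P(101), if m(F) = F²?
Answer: -79524/9587 ≈ -8.2950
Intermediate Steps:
P(d) = 8 - d*(-6 + d) (P(d) = 8 - (d - 6)*d = 8 - (-6 + d)*d = 8 - d*(-6 + d))
m(282)/P(101) = 282²/(8 - 1*101² + 6*101) = 79524/(8 - 1*10201 + 606) = 79524/(8 - 10201 + 606) = 79524/(-9587) = 79524*(-1/9587) = -79524/9587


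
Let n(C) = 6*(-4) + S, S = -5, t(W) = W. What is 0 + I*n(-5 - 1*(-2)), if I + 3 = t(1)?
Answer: 58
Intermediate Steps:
n(C) = -29 (n(C) = 6*(-4) - 5 = -24 - 5 = -29)
I = -2 (I = -3 + 1 = -2)
0 + I*n(-5 - 1*(-2)) = 0 - 2*(-29) = 0 + 58 = 58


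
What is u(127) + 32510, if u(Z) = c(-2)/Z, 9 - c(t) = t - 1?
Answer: 4128782/127 ≈ 32510.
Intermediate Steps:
c(t) = 10 - t (c(t) = 9 - (t - 1) = 9 - (-1 + t) = 9 + (1 - t) = 10 - t)
u(Z) = 12/Z (u(Z) = (10 - 1*(-2))/Z = (10 + 2)/Z = 12/Z)
u(127) + 32510 = 12/127 + 32510 = 4128782/127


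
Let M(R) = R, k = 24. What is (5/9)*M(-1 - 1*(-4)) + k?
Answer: 77/3 ≈ 25.667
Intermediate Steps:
(5/9)*M(-1 - 1*(-4)) + k = (5/9)*(-1 - 1*(-4)) + 24 = (5*(⅑))*(-1 + 4) + 24 = (5/9)*3 + 24 = 5/3 + 24 = 77/3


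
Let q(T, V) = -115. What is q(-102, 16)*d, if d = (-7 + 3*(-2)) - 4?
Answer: 1955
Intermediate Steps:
d = -17 (d = (-7 - 6) - 4 = -13 - 4 = -17)
q(-102, 16)*d = -115*(-17) = 1955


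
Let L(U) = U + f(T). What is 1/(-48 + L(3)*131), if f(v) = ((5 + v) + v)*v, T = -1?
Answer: -1/48 ≈ -0.020833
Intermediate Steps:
f(v) = v*(5 + 2*v) (f(v) = (5 + 2*v)*v = v*(5 + 2*v))
L(U) = -3 + U (L(U) = U - (5 + 2*(-1)) = U - (5 - 2) = U - 1*3 = U - 3 = -3 + U)
1/(-48 + L(3)*131) = 1/(-48 + (-3 + 3)*131) = 1/(-48 + 0*131) = 1/(-48 + 0) = 1/(-48) = -1/48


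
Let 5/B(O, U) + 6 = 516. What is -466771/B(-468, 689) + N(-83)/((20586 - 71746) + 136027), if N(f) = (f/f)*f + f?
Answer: -4040572354780/84867 ≈ -4.7611e+7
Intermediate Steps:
B(O, U) = 1/102 (B(O, U) = 5/(-6 + 516) = 5/510 = 5*(1/510) = 1/102)
N(f) = 2*f (N(f) = 1*f + f = f + f = 2*f)
-466771/B(-468, 689) + N(-83)/((20586 - 71746) + 136027) = -466771/1/102 + (2*(-83))/((20586 - 71746) + 136027) = -466771*102 - 166/(-51160 + 136027) = -47610642 - 166/84867 = -4040572354780/84867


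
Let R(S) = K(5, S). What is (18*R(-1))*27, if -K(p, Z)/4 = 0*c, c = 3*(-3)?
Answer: 0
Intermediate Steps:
c = -9
K(p, Z) = 0 (K(p, Z) = -0*(-9) = -4*0 = 0)
R(S) = 0
(18*R(-1))*27 = (18*0)*27 = 0*27 = 0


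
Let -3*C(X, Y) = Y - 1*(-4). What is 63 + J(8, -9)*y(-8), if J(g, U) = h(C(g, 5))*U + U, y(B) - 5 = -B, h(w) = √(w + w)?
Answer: -54 - 117*I*√6 ≈ -54.0 - 286.59*I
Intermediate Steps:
C(X, Y) = -4/3 - Y/3 (C(X, Y) = -(Y - 1*(-4))/3 = -(Y + 4)/3 = -(4 + Y)/3 = -4/3 - Y/3)
h(w) = √2*√w (h(w) = √(2*w) = √2*√w)
y(B) = 5 - B
J(g, U) = U + I*U*√6 (J(g, U) = (√2*√(-4/3 - ⅓*5))*U + U = (√2*√(-4/3 - 5/3))*U + U = (√2*√(-3))*U + U = (√2*(I*√3))*U + U = (I*√6)*U + U = I*U*√6 + U = U + I*U*√6)
63 + J(8, -9)*y(-8) = 63 + (-9*(1 + I*√6))*(5 - 1*(-8)) = 63 + (-9 - 9*I*√6)*(5 + 8) = 63 + (-9 - 9*I*√6)*13 = 63 + (-117 - 117*I*√6) = -54 - 117*I*√6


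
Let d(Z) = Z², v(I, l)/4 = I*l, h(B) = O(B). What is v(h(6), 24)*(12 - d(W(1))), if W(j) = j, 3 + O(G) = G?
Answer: 3168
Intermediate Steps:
O(G) = -3 + G
h(B) = -3 + B
v(I, l) = 4*I*l (v(I, l) = 4*(I*l) = 4*I*l)
v(h(6), 24)*(12 - d(W(1))) = (4*(-3 + 6)*24)*(12 - 1*1²) = (4*3*24)*(12 - 1*1) = 288*(12 - 1) = 288*11 = 3168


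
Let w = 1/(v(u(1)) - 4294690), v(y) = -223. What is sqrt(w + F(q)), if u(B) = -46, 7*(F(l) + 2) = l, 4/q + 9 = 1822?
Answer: 3*I*sqrt(274933309652368535)/1112382467 ≈ 1.4141*I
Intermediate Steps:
q = 4/1813 (q = 4/(-9 + 1822) = 4/1813 ≈ 0.0022063)
F(l) = -2 + l/7
w = -1/4294913 (w = 1/(-223 - 4294690) = 1/(-4294913) = -1/4294913 ≈ -2.3283e-7)
sqrt(w + F(q)) = sqrt(-1/4294913 + (-2 + (1/7)*(4/1813))) = sqrt(-1/4294913 + (-2 + 4/12691)) = sqrt(-1/4294913 - 25378/12691) = sqrt(-15570902115/7786677269) = 3*I*sqrt(274933309652368535)/1112382467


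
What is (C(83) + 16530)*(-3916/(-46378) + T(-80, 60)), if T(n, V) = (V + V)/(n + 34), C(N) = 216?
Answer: -22545240276/533347 ≈ -42271.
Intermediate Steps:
T(n, V) = 2*V/(34 + n) (T(n, V) = (2*V)/(34 + n) = 2*V/(34 + n))
(C(83) + 16530)*(-3916/(-46378) + T(-80, 60)) = (216 + 16530)*(-3916/(-46378) + 2*60/(34 - 80)) = 16746*(-3916*(-1/46378) + 2*60/(-46)) = 16746*(1958/23189 + 2*60*(-1/46)) = 16746*(1958/23189 - 60/23) = 16746*(-1346306/533347) = -22545240276/533347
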